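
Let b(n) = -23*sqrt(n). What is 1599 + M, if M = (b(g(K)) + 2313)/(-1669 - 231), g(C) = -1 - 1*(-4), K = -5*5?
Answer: 3035787/1900 + 23*sqrt(3)/1900 ≈ 1597.8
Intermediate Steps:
K = -25
g(C) = 3 (g(C) = -1 + 4 = 3)
M = -2313/1900 + 23*sqrt(3)/1900 (M = (-23*sqrt(3) + 2313)/(-1669 - 231) = (2313 - 23*sqrt(3))/(-1900) = (2313 - 23*sqrt(3))*(-1/1900) = -2313/1900 + 23*sqrt(3)/1900 ≈ -1.1964)
1599 + M = 1599 + (-2313/1900 + 23*sqrt(3)/1900) = 3035787/1900 + 23*sqrt(3)/1900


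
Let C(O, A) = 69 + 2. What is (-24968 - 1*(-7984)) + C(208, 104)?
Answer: -16913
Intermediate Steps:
C(O, A) = 71
(-24968 - 1*(-7984)) + C(208, 104) = (-24968 - 1*(-7984)) + 71 = (-24968 + 7984) + 71 = -16984 + 71 = -16913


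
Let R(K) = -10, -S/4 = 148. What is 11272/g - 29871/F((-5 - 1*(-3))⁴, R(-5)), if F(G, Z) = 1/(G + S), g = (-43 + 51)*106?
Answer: 1823805185/106 ≈ 1.7206e+7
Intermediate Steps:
S = -592 (S = -4*148 = -592)
g = 848 (g = 8*106 = 848)
F(G, Z) = 1/(-592 + G) (F(G, Z) = 1/(G - 592) = 1/(-592 + G))
11272/g - 29871/F((-5 - 1*(-3))⁴, R(-5)) = 11272/848 - (-17683632 + 29871*(-5 - 1*(-3))⁴) = 11272*(1/848) - (-17683632 + 29871*(-5 + 3)⁴) = 1409/106 - 29871/(1/(-592 + (-2)⁴)) = 1409/106 - 29871/(1/(-592 + 16)) = 1409/106 - 29871/(1/(-576)) = 1409/106 - 29871/(-1/576) = 1409/106 - 29871*(-576) = 1409/106 + 17205696 = 1823805185/106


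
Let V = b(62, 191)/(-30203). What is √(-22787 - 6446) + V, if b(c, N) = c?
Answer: -62/30203 + I*√29233 ≈ -0.0020528 + 170.98*I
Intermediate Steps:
V = -62/30203 (V = 62/(-30203) = 62*(-1/30203) = -62/30203 ≈ -0.0020528)
√(-22787 - 6446) + V = √(-22787 - 6446) - 62/30203 = √(-29233) - 62/30203 = I*√29233 - 62/30203 = -62/30203 + I*√29233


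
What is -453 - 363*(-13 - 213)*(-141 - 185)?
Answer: -26744841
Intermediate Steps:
-453 - 363*(-13 - 213)*(-141 - 185) = -453 - (-82038)*(-326) = -453 - 363*73676 = -453 - 26744388 = -26744841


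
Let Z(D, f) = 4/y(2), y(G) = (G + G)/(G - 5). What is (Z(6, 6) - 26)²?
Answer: 841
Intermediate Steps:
y(G) = 2*G/(-5 + G) (y(G) = (2*G)/(-5 + G) = 2*G/(-5 + G))
Z(D, f) = -3 (Z(D, f) = 4/((2*2/(-5 + 2))) = 4/((2*2/(-3))) = 4/((2*2*(-⅓))) = 4/(-4/3) = 4*(-¾) = -3)
(Z(6, 6) - 26)² = (-3 - 26)² = (-29)² = 841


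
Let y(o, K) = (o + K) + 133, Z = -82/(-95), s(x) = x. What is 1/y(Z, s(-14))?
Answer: 95/11387 ≈ 0.0083428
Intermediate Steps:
Z = 82/95 (Z = -82*(-1/95) = 82/95 ≈ 0.86316)
y(o, K) = 133 + K + o (y(o, K) = (K + o) + 133 = 133 + K + o)
1/y(Z, s(-14)) = 1/(133 - 14 + 82/95) = 1/(11387/95) = 95/11387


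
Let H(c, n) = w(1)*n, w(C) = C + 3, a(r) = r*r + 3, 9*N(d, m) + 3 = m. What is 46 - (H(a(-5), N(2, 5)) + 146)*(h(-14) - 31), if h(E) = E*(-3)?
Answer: -14128/9 ≈ -1569.8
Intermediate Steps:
N(d, m) = -1/3 + m/9
h(E) = -3*E
a(r) = 3 + r**2 (a(r) = r**2 + 3 = 3 + r**2)
w(C) = 3 + C
H(c, n) = 4*n (H(c, n) = (3 + 1)*n = 4*n)
46 - (H(a(-5), N(2, 5)) + 146)*(h(-14) - 31) = 46 - (4*(-1/3 + (1/9)*5) + 146)*(-3*(-14) - 31) = 46 - (4*(-1/3 + 5/9) + 146)*(42 - 31) = 46 - (4*(2/9) + 146)*11 = 46 - (8/9 + 146)*11 = 46 - 1322*11/9 = 46 - 1*14542/9 = 46 - 14542/9 = -14128/9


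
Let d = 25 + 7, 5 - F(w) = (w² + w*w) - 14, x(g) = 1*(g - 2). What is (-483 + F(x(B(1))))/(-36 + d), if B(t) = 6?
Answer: 124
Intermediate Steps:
x(g) = -2 + g (x(g) = 1*(-2 + g) = -2 + g)
F(w) = 19 - 2*w² (F(w) = 5 - ((w² + w*w) - 14) = 5 - ((w² + w²) - 14) = 5 - (2*w² - 14) = 5 - (-14 + 2*w²) = 5 + (14 - 2*w²) = 19 - 2*w²)
d = 32
(-483 + F(x(B(1))))/(-36 + d) = (-483 + (19 - 2*(-2 + 6)²))/(-36 + 32) = (-483 + (19 - 2*4²))/(-4) = (-483 + (19 - 2*16))*(-¼) = (-483 + (19 - 32))*(-¼) = (-483 - 13)*(-¼) = -496*(-¼) = 124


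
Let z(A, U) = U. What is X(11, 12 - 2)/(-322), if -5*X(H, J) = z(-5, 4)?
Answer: 2/805 ≈ 0.0024845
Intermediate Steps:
X(H, J) = -4/5 (X(H, J) = -1/5*4 = -4/5)
X(11, 12 - 2)/(-322) = -4/5/(-322) = -4/5*(-1/322) = 2/805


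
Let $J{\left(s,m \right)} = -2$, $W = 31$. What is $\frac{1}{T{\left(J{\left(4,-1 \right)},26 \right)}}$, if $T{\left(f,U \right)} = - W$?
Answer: $- \frac{1}{31} \approx -0.032258$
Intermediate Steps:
$T{\left(f,U \right)} = -31$ ($T{\left(f,U \right)} = \left(-1\right) 31 = -31$)
$\frac{1}{T{\left(J{\left(4,-1 \right)},26 \right)}} = \frac{1}{-31} = - \frac{1}{31}$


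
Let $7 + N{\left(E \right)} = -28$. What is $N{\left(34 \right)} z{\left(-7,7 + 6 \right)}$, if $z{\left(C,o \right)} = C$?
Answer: $245$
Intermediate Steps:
$N{\left(E \right)} = -35$ ($N{\left(E \right)} = -7 - 28 = -35$)
$N{\left(34 \right)} z{\left(-7,7 + 6 \right)} = \left(-35\right) \left(-7\right) = 245$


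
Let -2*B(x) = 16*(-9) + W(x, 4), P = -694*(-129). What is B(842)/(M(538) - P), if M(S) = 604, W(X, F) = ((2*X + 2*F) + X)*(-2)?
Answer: -1303/44461 ≈ -0.029307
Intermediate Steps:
W(X, F) = -6*X - 4*F (W(X, F) = ((2*F + 2*X) + X)*(-2) = (2*F + 3*X)*(-2) = -6*X - 4*F)
P = 89526
B(x) = 80 + 3*x (B(x) = -(16*(-9) + (-6*x - 4*4))/2 = -(-144 + (-6*x - 16))/2 = -(-144 + (-16 - 6*x))/2 = -(-160 - 6*x)/2 = 80 + 3*x)
B(842)/(M(538) - P) = (80 + 3*842)/(604 - 1*89526) = (80 + 2526)/(604 - 89526) = 2606/(-88922) = 2606*(-1/88922) = -1303/44461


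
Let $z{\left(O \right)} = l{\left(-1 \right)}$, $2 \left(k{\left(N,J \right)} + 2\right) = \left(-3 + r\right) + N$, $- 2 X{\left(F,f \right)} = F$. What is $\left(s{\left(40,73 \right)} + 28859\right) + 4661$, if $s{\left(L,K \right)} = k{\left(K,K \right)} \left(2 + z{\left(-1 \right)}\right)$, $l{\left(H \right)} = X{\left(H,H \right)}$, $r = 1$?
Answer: $\frac{134415}{4} \approx 33604.0$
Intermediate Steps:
$X{\left(F,f \right)} = - \frac{F}{2}$
$k{\left(N,J \right)} = -3 + \frac{N}{2}$ ($k{\left(N,J \right)} = -2 + \frac{\left(-3 + 1\right) + N}{2} = -2 + \frac{-2 + N}{2} = -2 + \left(-1 + \frac{N}{2}\right) = -3 + \frac{N}{2}$)
$l{\left(H \right)} = - \frac{H}{2}$
$z{\left(O \right)} = \frac{1}{2}$ ($z{\left(O \right)} = \left(- \frac{1}{2}\right) \left(-1\right) = \frac{1}{2}$)
$s{\left(L,K \right)} = - \frac{15}{2} + \frac{5 K}{4}$ ($s{\left(L,K \right)} = \left(-3 + \frac{K}{2}\right) \left(2 + \frac{1}{2}\right) = \left(-3 + \frac{K}{2}\right) \frac{5}{2} = - \frac{15}{2} + \frac{5 K}{4}$)
$\left(s{\left(40,73 \right)} + 28859\right) + 4661 = \left(\left(- \frac{15}{2} + \frac{5}{4} \cdot 73\right) + 28859\right) + 4661 = \left(\left(- \frac{15}{2} + \frac{365}{4}\right) + 28859\right) + 4661 = \left(\frac{335}{4} + 28859\right) + 4661 = \frac{115771}{4} + 4661 = \frac{134415}{4}$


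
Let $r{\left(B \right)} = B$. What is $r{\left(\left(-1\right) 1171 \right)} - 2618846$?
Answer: $-2620017$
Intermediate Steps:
$r{\left(\left(-1\right) 1171 \right)} - 2618846 = \left(-1\right) 1171 - 2618846 = -1171 - 2618846 = -2620017$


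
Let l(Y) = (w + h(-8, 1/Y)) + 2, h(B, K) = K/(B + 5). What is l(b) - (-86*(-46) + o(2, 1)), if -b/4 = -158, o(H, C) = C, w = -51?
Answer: -7595377/1896 ≈ -4006.0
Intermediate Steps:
b = 632 (b = -4*(-158) = 632)
h(B, K) = K/(5 + B)
l(Y) = -49 - 1/(3*Y) (l(Y) = (-51 + 1/(Y*(5 - 8))) + 2 = (-51 + 1/(Y*(-3))) + 2 = (-51 - ⅓/Y) + 2 = (-51 - 1/(3*Y)) + 2 = -49 - 1/(3*Y))
l(b) - (-86*(-46) + o(2, 1)) = (-49 - ⅓/632) - (-86*(-46) + 1) = (-49 - ⅓*1/632) - (3956 + 1) = (-49 - 1/1896) - 1*3957 = -92905/1896 - 3957 = -7595377/1896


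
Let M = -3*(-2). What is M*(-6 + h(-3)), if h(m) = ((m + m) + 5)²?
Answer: -30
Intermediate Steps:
h(m) = (5 + 2*m)² (h(m) = (2*m + 5)² = (5 + 2*m)²)
M = 6
M*(-6 + h(-3)) = 6*(-6 + (5 + 2*(-3))²) = 6*(-6 + (5 - 6)²) = 6*(-6 + (-1)²) = 6*(-6 + 1) = 6*(-5) = -30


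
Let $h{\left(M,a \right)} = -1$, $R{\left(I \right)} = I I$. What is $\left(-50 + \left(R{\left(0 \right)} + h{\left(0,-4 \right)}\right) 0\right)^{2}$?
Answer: $2500$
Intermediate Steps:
$R{\left(I \right)} = I^{2}$
$\left(-50 + \left(R{\left(0 \right)} + h{\left(0,-4 \right)}\right) 0\right)^{2} = \left(-50 + \left(0^{2} - 1\right) 0\right)^{2} = \left(-50 + \left(0 - 1\right) 0\right)^{2} = \left(-50 - 0\right)^{2} = \left(-50 + 0\right)^{2} = \left(-50\right)^{2} = 2500$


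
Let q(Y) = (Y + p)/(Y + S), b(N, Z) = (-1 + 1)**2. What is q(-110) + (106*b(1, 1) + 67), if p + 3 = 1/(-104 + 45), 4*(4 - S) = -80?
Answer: 173313/2537 ≈ 68.314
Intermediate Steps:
S = 24 (S = 4 - 1/4*(-80) = 4 + 20 = 24)
p = -178/59 (p = -3 + 1/(-104 + 45) = -3 + 1/(-59) = -3 - 1/59 = -178/59 ≈ -3.0169)
b(N, Z) = 0 (b(N, Z) = 0**2 = 0)
q(Y) = (-178/59 + Y)/(24 + Y) (q(Y) = (Y - 178/59)/(Y + 24) = (-178/59 + Y)/(24 + Y))
q(-110) + (106*b(1, 1) + 67) = (-178/59 - 110)/(24 - 110) + (106*0 + 67) = -6668/59/(-86) + (0 + 67) = -1/86*(-6668/59) + 67 = 3334/2537 + 67 = 173313/2537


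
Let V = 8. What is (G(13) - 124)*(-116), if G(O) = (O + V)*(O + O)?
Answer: -48952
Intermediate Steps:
G(O) = 2*O*(8 + O) (G(O) = (O + 8)*(O + O) = (8 + O)*(2*O) = 2*O*(8 + O))
(G(13) - 124)*(-116) = (2*13*(8 + 13) - 124)*(-116) = (2*13*21 - 124)*(-116) = (546 - 124)*(-116) = 422*(-116) = -48952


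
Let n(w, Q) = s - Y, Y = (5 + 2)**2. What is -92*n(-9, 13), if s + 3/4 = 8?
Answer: 3841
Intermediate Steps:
s = 29/4 (s = -3/4 + 8 = 29/4 ≈ 7.2500)
Y = 49 (Y = 7**2 = 49)
n(w, Q) = -167/4 (n(w, Q) = 29/4 - 1*49 = 29/4 - 49 = -167/4)
-92*n(-9, 13) = -92*(-167/4) = 3841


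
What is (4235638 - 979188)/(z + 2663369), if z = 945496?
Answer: 651290/721773 ≈ 0.90235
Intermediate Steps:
(4235638 - 979188)/(z + 2663369) = (4235638 - 979188)/(945496 + 2663369) = 3256450/3608865 = 3256450*(1/3608865) = 651290/721773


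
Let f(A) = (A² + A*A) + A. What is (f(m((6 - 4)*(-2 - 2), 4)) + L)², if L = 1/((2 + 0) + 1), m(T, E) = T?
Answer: 130321/9 ≈ 14480.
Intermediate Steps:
L = ⅓ (L = 1/(2 + 1) = 1/3 = ⅓ ≈ 0.33333)
f(A) = A + 2*A² (f(A) = (A² + A²) + A = 2*A² + A = A + 2*A²)
(f(m((6 - 4)*(-2 - 2), 4)) + L)² = (((6 - 4)*(-2 - 2))*(1 + 2*((6 - 4)*(-2 - 2))) + ⅓)² = ((2*(-4))*(1 + 2*(2*(-4))) + ⅓)² = (-8*(1 + 2*(-8)) + ⅓)² = (-8*(1 - 16) + ⅓)² = (-8*(-15) + ⅓)² = (120 + ⅓)² = (361/3)² = 130321/9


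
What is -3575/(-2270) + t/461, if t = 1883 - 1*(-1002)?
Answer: 1639405/209294 ≈ 7.8330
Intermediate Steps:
t = 2885 (t = 1883 + 1002 = 2885)
-3575/(-2270) + t/461 = -3575/(-2270) + 2885/461 = -3575*(-1/2270) + 2885*(1/461) = 715/454 + 2885/461 = 1639405/209294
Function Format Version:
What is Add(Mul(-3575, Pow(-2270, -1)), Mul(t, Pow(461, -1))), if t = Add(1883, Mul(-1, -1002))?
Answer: Rational(1639405, 209294) ≈ 7.8330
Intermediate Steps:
t = 2885 (t = Add(1883, 1002) = 2885)
Add(Mul(-3575, Pow(-2270, -1)), Mul(t, Pow(461, -1))) = Add(Mul(-3575, Pow(-2270, -1)), Mul(2885, Pow(461, -1))) = Add(Mul(-3575, Rational(-1, 2270)), Mul(2885, Rational(1, 461))) = Add(Rational(715, 454), Rational(2885, 461)) = Rational(1639405, 209294)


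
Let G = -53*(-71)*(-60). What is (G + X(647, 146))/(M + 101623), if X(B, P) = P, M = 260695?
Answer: -112817/181159 ≈ -0.62275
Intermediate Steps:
G = -225780 (G = 3763*(-60) = -225780)
(G + X(647, 146))/(M + 101623) = (-225780 + 146)/(260695 + 101623) = -225634/362318 = -225634*1/362318 = -112817/181159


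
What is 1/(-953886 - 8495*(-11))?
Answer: -1/860441 ≈ -1.1622e-6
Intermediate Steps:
1/(-953886 - 8495*(-11)) = 1/(-953886 + 93445) = 1/(-860441) = -1/860441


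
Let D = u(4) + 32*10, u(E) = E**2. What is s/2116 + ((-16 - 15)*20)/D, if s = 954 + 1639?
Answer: -13771/22218 ≈ -0.61981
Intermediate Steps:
D = 336 (D = 4**2 + 32*10 = 16 + 320 = 336)
s = 2593
s/2116 + ((-16 - 15)*20)/D = 2593/2116 + ((-16 - 15)*20)/336 = 2593*(1/2116) - 31*20*(1/336) = 2593/2116 - 620*1/336 = 2593/2116 - 155/84 = -13771/22218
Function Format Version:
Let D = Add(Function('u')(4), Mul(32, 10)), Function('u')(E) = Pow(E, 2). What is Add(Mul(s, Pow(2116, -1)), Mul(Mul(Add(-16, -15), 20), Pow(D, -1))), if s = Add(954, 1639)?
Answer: Rational(-13771, 22218) ≈ -0.61981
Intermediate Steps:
D = 336 (D = Add(Pow(4, 2), Mul(32, 10)) = Add(16, 320) = 336)
s = 2593
Add(Mul(s, Pow(2116, -1)), Mul(Mul(Add(-16, -15), 20), Pow(D, -1))) = Add(Mul(2593, Pow(2116, -1)), Mul(Mul(Add(-16, -15), 20), Pow(336, -1))) = Add(Mul(2593, Rational(1, 2116)), Mul(Mul(-31, 20), Rational(1, 336))) = Add(Rational(2593, 2116), Mul(-620, Rational(1, 336))) = Add(Rational(2593, 2116), Rational(-155, 84)) = Rational(-13771, 22218)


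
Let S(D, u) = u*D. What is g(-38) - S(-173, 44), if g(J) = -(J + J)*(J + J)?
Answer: 1836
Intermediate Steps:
S(D, u) = D*u
g(J) = -4*J² (g(J) = -2*J*2*J = -4*J²)
g(-38) - S(-173, 44) = -4*(-38)² - (-173)*44 = -4*1444 - 1*(-7612) = -5776 + 7612 = 1836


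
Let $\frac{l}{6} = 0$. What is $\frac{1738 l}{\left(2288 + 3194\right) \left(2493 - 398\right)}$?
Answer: $0$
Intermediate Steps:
$l = 0$ ($l = 6 \cdot 0 = 0$)
$\frac{1738 l}{\left(2288 + 3194\right) \left(2493 - 398\right)} = \frac{1738 \cdot 0}{\left(2288 + 3194\right) \left(2493 - 398\right)} = \frac{0}{5482 \cdot 2095} = \frac{0}{11484790} = 0 \cdot \frac{1}{11484790} = 0$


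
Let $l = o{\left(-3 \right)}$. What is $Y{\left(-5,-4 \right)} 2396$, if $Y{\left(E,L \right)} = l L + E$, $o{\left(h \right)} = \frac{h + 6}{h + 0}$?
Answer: $-2396$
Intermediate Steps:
$o{\left(h \right)} = \frac{6 + h}{h}$
$l = -1$ ($l = \frac{6 - 3}{-3} = \left(- \frac{1}{3}\right) 3 = -1$)
$Y{\left(E,L \right)} = E - L$ ($Y{\left(E,L \right)} = - L + E = E - L$)
$Y{\left(-5,-4 \right)} 2396 = \left(-5 - -4\right) 2396 = \left(-5 + 4\right) 2396 = \left(-1\right) 2396 = -2396$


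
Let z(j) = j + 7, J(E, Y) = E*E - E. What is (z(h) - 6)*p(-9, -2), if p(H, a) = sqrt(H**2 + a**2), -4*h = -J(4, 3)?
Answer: 4*sqrt(85) ≈ 36.878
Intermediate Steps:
J(E, Y) = E**2 - E
h = 3 (h = -(-1)*4*(-1 + 4)/4 = -(-1)*4*3/4 = -(-1)*12/4 = -1/4*(-12) = 3)
z(j) = 7 + j
(z(h) - 6)*p(-9, -2) = ((7 + 3) - 6)*sqrt((-9)**2 + (-2)**2) = (10 - 6)*sqrt(81 + 4) = 4*sqrt(85)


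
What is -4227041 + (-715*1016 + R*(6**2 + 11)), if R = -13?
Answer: -4954092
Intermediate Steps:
-4227041 + (-715*1016 + R*(6**2 + 11)) = -4227041 + (-715*1016 - 13*(6**2 + 11)) = -4227041 + (-726440 - 13*(36 + 11)) = -4227041 + (-726440 - 13*47) = -4227041 + (-726440 - 611) = -4227041 - 727051 = -4954092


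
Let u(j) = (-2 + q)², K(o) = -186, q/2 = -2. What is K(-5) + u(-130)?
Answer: -150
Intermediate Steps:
q = -4 (q = 2*(-2) = -4)
u(j) = 36 (u(j) = (-2 - 4)² = (-6)² = 36)
K(-5) + u(-130) = -186 + 36 = -150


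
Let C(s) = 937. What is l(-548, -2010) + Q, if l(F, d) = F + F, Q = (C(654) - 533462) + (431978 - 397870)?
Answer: -499513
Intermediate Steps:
Q = -498417 (Q = (937 - 533462) + (431978 - 397870) = -532525 + 34108 = -498417)
l(F, d) = 2*F
l(-548, -2010) + Q = 2*(-548) - 498417 = -1096 - 498417 = -499513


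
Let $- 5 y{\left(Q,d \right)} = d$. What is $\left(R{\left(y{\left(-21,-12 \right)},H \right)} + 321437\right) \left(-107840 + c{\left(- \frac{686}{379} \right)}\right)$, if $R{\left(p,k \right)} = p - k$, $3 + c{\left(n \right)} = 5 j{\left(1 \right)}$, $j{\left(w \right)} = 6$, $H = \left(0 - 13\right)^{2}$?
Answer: $- \frac{173185628176}{5} \approx -3.4637 \cdot 10^{10}$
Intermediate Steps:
$H = 169$ ($H = \left(-13\right)^{2} = 169$)
$y{\left(Q,d \right)} = - \frac{d}{5}$
$c{\left(n \right)} = 27$ ($c{\left(n \right)} = -3 + 5 \cdot 6 = -3 + 30 = 27$)
$\left(R{\left(y{\left(-21,-12 \right)},H \right)} + 321437\right) \left(-107840 + c{\left(- \frac{686}{379} \right)}\right) = \left(\left(\left(- \frac{1}{5}\right) \left(-12\right) - 169\right) + 321437\right) \left(-107840 + 27\right) = \left(\left(\frac{12}{5} - 169\right) + 321437\right) \left(-107813\right) = \left(- \frac{833}{5} + 321437\right) \left(-107813\right) = \frac{1606352}{5} \left(-107813\right) = - \frac{173185628176}{5}$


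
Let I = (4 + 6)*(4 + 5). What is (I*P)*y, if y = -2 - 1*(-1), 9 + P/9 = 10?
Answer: -810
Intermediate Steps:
P = 9 (P = -81 + 9*10 = -81 + 90 = 9)
y = -1 (y = -2 + 1 = -1)
I = 90 (I = 10*9 = 90)
(I*P)*y = (90*9)*(-1) = 810*(-1) = -810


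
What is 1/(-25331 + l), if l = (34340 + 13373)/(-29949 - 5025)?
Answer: -34974/885974107 ≈ -3.9475e-5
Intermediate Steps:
l = -47713/34974 (l = 47713/(-34974) = 47713*(-1/34974) = -47713/34974 ≈ -1.3642)
1/(-25331 + l) = 1/(-25331 - 47713/34974) = 1/(-885974107/34974) = -34974/885974107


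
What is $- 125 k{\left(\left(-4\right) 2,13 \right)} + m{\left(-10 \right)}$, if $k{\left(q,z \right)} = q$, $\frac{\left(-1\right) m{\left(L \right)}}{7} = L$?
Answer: $1070$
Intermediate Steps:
$m{\left(L \right)} = - 7 L$
$- 125 k{\left(\left(-4\right) 2,13 \right)} + m{\left(-10 \right)} = - 125 \left(\left(-4\right) 2\right) - -70 = \left(-125\right) \left(-8\right) + 70 = 1000 + 70 = 1070$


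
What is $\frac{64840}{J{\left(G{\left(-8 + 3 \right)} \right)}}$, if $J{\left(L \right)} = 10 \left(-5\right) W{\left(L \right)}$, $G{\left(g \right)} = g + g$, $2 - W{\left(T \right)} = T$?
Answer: $- \frac{1621}{15} \approx -108.07$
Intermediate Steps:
$W{\left(T \right)} = 2 - T$
$G{\left(g \right)} = 2 g$
$J{\left(L \right)} = -100 + 50 L$ ($J{\left(L \right)} = 10 \left(-5\right) \left(2 - L\right) = - 50 \left(2 - L\right) = -100 + 50 L$)
$\frac{64840}{J{\left(G{\left(-8 + 3 \right)} \right)}} = \frac{64840}{-100 + 50 \cdot 2 \left(-8 + 3\right)} = \frac{64840}{-100 + 50 \cdot 2 \left(-5\right)} = \frac{64840}{-100 + 50 \left(-10\right)} = \frac{64840}{-100 - 500} = \frac{64840}{-600} = 64840 \left(- \frac{1}{600}\right) = - \frac{1621}{15}$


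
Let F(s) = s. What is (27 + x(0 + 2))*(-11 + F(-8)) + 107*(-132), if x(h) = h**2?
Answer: -14713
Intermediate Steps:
(27 + x(0 + 2))*(-11 + F(-8)) + 107*(-132) = (27 + (0 + 2)**2)*(-11 - 8) + 107*(-132) = (27 + 2**2)*(-19) - 14124 = (27 + 4)*(-19) - 14124 = 31*(-19) - 14124 = -589 - 14124 = -14713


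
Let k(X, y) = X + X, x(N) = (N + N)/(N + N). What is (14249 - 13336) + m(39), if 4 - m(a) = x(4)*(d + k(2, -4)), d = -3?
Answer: 916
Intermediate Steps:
x(N) = 1 (x(N) = (2*N)/((2*N)) = (2*N)*(1/(2*N)) = 1)
k(X, y) = 2*X
m(a) = 3 (m(a) = 4 - (-3 + 2*2) = 4 - (-3 + 4) = 4 - 1 = 3)
(14249 - 13336) + m(39) = (14249 - 13336) + 3 = 913 + 3 = 916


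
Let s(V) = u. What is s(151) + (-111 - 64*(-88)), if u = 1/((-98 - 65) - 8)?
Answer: 944090/171 ≈ 5521.0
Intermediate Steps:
u = -1/171 (u = 1/(-163 - 8) = 1/(-171) = -1/171 ≈ -0.0058480)
s(V) = -1/171
s(151) + (-111 - 64*(-88)) = -1/171 + (-111 - 64*(-88)) = -1/171 + (-111 + 5632) = -1/171 + 5521 = 944090/171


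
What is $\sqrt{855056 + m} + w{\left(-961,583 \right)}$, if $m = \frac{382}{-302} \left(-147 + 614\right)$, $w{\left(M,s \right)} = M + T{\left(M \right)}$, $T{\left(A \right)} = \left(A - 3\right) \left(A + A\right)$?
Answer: $1851847 + \frac{\sqrt{19482663109}}{151} \approx 1.8528 \cdot 10^{6}$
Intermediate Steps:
$T{\left(A \right)} = 2 A \left(-3 + A\right)$ ($T{\left(A \right)} = \left(-3 + A\right) 2 A = 2 A \left(-3 + A\right)$)
$w{\left(M,s \right)} = M + 2 M \left(-3 + M\right)$
$m = - \frac{89197}{151}$ ($m = 382 \left(- \frac{1}{302}\right) 467 = \left(- \frac{191}{151}\right) 467 = - \frac{89197}{151} \approx -590.71$)
$\sqrt{855056 + m} + w{\left(-961,583 \right)} = \sqrt{855056 - \frac{89197}{151}} - 961 \left(-5 + 2 \left(-961\right)\right) = \sqrt{\frac{129024259}{151}} - 961 \left(-5 - 1922\right) = \frac{\sqrt{19482663109}}{151} - -1851847 = \frac{\sqrt{19482663109}}{151} + 1851847 = 1851847 + \frac{\sqrt{19482663109}}{151}$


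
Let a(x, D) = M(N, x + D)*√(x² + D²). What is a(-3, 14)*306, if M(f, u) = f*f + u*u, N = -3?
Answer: 39780*√205 ≈ 5.6956e+5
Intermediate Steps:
M(f, u) = f² + u²
a(x, D) = √(D² + x²)*(9 + (D + x)²) (a(x, D) = ((-3)² + (x + D)²)*√(x² + D²) = (9 + (D + x)²)*√(D² + x²) = √(D² + x²)*(9 + (D + x)²))
a(-3, 14)*306 = (√(14² + (-3)²)*(9 + (14 - 3)²))*306 = (√(196 + 9)*(9 + 11²))*306 = (√205*(9 + 121))*306 = (√205*130)*306 = (130*√205)*306 = 39780*√205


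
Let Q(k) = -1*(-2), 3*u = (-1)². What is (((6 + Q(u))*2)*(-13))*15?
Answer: -3120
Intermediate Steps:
u = ⅓ (u = (⅓)*(-1)² = (⅓)*1 = ⅓ ≈ 0.33333)
Q(k) = 2
(((6 + Q(u))*2)*(-13))*15 = (((6 + 2)*2)*(-13))*15 = ((8*2)*(-13))*15 = (16*(-13))*15 = -208*15 = -3120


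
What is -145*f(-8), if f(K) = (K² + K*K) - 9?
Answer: -17255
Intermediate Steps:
f(K) = -9 + 2*K² (f(K) = (K² + K²) - 9 = 2*K² - 9 = -9 + 2*K²)
-145*f(-8) = -145*(-9 + 2*(-8)²) = -145*(-9 + 2*64) = -145*(-9 + 128) = -145*119 = -17255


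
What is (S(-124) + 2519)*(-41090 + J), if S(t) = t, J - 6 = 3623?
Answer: -89719095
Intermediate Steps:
J = 3629 (J = 6 + 3623 = 3629)
(S(-124) + 2519)*(-41090 + J) = (-124 + 2519)*(-41090 + 3629) = 2395*(-37461) = -89719095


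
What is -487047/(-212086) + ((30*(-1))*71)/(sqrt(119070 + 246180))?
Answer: 487047/212086 - 71*sqrt(14610)/2435 ≈ -1.2279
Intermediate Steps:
-487047/(-212086) + ((30*(-1))*71)/(sqrt(119070 + 246180)) = -487047*(-1/212086) + (-30*71)/(sqrt(365250)) = 487047/212086 - 2130*sqrt(14610)/73050 = 487047/212086 - 71*sqrt(14610)/2435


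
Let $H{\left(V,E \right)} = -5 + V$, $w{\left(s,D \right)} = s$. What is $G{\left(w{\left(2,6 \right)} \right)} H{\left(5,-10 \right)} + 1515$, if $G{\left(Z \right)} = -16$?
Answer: $1515$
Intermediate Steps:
$G{\left(w{\left(2,6 \right)} \right)} H{\left(5,-10 \right)} + 1515 = - 16 \left(-5 + 5\right) + 1515 = \left(-16\right) 0 + 1515 = 0 + 1515 = 1515$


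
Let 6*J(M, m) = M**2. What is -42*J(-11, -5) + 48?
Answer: -799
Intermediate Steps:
J(M, m) = M**2/6
-42*J(-11, -5) + 48 = -7*(-11)**2 + 48 = -7*121 + 48 = -42*121/6 + 48 = -847 + 48 = -799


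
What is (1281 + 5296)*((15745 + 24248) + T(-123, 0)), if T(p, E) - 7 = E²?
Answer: 263080000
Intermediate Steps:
T(p, E) = 7 + E²
(1281 + 5296)*((15745 + 24248) + T(-123, 0)) = (1281 + 5296)*((15745 + 24248) + (7 + 0²)) = 6577*(39993 + (7 + 0)) = 6577*(39993 + 7) = 6577*40000 = 263080000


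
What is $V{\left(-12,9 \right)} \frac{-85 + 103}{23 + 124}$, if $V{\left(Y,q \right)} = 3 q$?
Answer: $\frac{162}{49} \approx 3.3061$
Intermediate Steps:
$V{\left(-12,9 \right)} \frac{-85 + 103}{23 + 124} = 3 \cdot 9 \frac{-85 + 103}{23 + 124} = 27 \cdot \frac{18}{147} = 27 \cdot 18 \cdot \frac{1}{147} = 27 \cdot \frac{6}{49} = \frac{162}{49}$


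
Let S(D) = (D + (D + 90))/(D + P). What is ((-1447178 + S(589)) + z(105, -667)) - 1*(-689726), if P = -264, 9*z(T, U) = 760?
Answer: -2215288688/2925 ≈ -7.5736e+5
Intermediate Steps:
z(T, U) = 760/9 (z(T, U) = (1/9)*760 = 760/9)
S(D) = (90 + 2*D)/(-264 + D) (S(D) = (D + (D + 90))/(D - 264) = (D + (90 + D))/(-264 + D) = (90 + 2*D)/(-264 + D))
((-1447178 + S(589)) + z(105, -667)) - 1*(-689726) = ((-1447178 + 2*(45 + 589)/(-264 + 589)) + 760/9) - 1*(-689726) = ((-1447178 + 2*634/325) + 760/9) + 689726 = ((-1447178 + 2*(1/325)*634) + 760/9) + 689726 = ((-1447178 + 1268/325) + 760/9) + 689726 = (-470331582/325 + 760/9) + 689726 = -4232737238/2925 + 689726 = -2215288688/2925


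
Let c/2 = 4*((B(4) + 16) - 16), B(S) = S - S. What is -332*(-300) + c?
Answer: 99600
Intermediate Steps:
B(S) = 0
c = 0 (c = 2*(4*((0 + 16) - 16)) = 2*(4*(16 - 16)) = 2*(4*0) = 2*0 = 0)
-332*(-300) + c = -332*(-300) + 0 = 99600 + 0 = 99600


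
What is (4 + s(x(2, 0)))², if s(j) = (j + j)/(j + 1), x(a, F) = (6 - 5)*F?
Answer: 16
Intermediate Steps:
x(a, F) = F (x(a, F) = 1*F = F)
s(j) = 2*j/(1 + j) (s(j) = (2*j)/(1 + j) = 2*j/(1 + j))
(4 + s(x(2, 0)))² = (4 + 2*0/(1 + 0))² = (4 + 2*0/1)² = (4 + 2*0*1)² = (4 + 0)² = 4² = 16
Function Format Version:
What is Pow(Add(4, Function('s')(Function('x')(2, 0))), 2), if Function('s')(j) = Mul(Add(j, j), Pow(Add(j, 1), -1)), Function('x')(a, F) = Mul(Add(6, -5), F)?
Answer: 16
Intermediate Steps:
Function('x')(a, F) = F (Function('x')(a, F) = Mul(1, F) = F)
Function('s')(j) = Mul(2, j, Pow(Add(1, j), -1)) (Function('s')(j) = Mul(Mul(2, j), Pow(Add(1, j), -1)) = Mul(2, j, Pow(Add(1, j), -1)))
Pow(Add(4, Function('s')(Function('x')(2, 0))), 2) = Pow(Add(4, Mul(2, 0, Pow(Add(1, 0), -1))), 2) = Pow(Add(4, Mul(2, 0, Pow(1, -1))), 2) = Pow(Add(4, Mul(2, 0, 1)), 2) = Pow(Add(4, 0), 2) = Pow(4, 2) = 16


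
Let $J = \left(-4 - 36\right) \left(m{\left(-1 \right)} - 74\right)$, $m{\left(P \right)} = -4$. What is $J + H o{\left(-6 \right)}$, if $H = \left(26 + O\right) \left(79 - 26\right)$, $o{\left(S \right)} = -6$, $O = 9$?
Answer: $-8010$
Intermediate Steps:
$J = 3120$ ($J = \left(-4 - 36\right) \left(-4 - 74\right) = \left(-40\right) \left(-78\right) = 3120$)
$H = 1855$ ($H = \left(26 + 9\right) \left(79 - 26\right) = 35 \cdot 53 = 1855$)
$J + H o{\left(-6 \right)} = 3120 + 1855 \left(-6\right) = 3120 - 11130 = -8010$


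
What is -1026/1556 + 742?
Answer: 576763/778 ≈ 741.34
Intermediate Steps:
-1026/1556 + 742 = -1026*1/1556 + 742 = -513/778 + 742 = 576763/778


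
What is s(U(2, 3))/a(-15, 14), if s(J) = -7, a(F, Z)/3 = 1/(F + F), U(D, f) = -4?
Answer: 70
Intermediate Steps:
a(F, Z) = 3/(2*F) (a(F, Z) = 3/(F + F) = 3/((2*F)) = 3*(1/(2*F)) = 3/(2*F))
s(U(2, 3))/a(-15, 14) = -7/((3/2)/(-15)) = -7/((3/2)*(-1/15)) = -7/(-1/10) = -7*(-10) = 70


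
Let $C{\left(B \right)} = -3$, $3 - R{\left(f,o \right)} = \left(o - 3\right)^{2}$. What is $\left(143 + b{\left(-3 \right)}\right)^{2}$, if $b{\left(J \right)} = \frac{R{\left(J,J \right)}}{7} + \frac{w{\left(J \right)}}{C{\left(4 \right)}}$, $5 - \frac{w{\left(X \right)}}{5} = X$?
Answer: $\frac{6885376}{441} \approx 15613.0$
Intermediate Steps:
$R{\left(f,o \right)} = 3 - \left(-3 + o\right)^{2}$ ($R{\left(f,o \right)} = 3 - \left(o - 3\right)^{2} = 3 - \left(-3 + o\right)^{2}$)
$w{\left(X \right)} = 25 - 5 X$
$b{\left(J \right)} = - \frac{166}{21} - \frac{\left(-3 + J\right)^{2}}{7} + \frac{5 J}{3}$ ($b{\left(J \right)} = \frac{3 - \left(-3 + J\right)^{2}}{7} + \frac{25 - 5 J}{-3} = \left(3 - \left(-3 + J\right)^{2}\right) \frac{1}{7} + \left(25 - 5 J\right) \left(- \frac{1}{3}\right) = \left(\frac{3}{7} - \frac{\left(-3 + J\right)^{2}}{7}\right) + \left(- \frac{25}{3} + \frac{5 J}{3}\right) = - \frac{166}{21} - \frac{\left(-3 + J\right)^{2}}{7} + \frac{5 J}{3}$)
$\left(143 + b{\left(-3 \right)}\right)^{2} = \left(143 - \left(\frac{352}{21} + \frac{9}{7}\right)\right)^{2} = \left(143 - \frac{379}{21}\right)^{2} = \left(\frac{2624}{21}\right)^{2} = \frac{6885376}{441}$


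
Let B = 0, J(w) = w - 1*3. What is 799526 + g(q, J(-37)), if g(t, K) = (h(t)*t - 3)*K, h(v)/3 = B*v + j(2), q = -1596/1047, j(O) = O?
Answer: 279204134/349 ≈ 8.0001e+5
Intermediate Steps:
J(w) = -3 + w (J(w) = w - 3 = -3 + w)
q = -532/349 (q = -1596*1/1047 = -532/349 ≈ -1.5244)
h(v) = 6 (h(v) = 3*(0*v + 2) = 3*(0 + 2) = 3*2 = 6)
g(t, K) = K*(-3 + 6*t) (g(t, K) = (6*t - 3)*K = (-3 + 6*t)*K = K*(-3 + 6*t))
799526 + g(q, J(-37)) = 799526 + 3*(-3 - 37)*(-1 + 2*(-532/349)) = 799526 + 3*(-40)*(-1 - 1064/349) = 799526 + 3*(-40)*(-1413/349) = 799526 + 169560/349 = 279204134/349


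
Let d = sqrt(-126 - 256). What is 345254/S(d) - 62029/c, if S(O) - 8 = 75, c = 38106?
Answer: 13151100517/3162798 ≈ 4158.1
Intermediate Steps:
d = I*sqrt(382) (d = sqrt(-382) = I*sqrt(382) ≈ 19.545*I)
S(O) = 83 (S(O) = 8 + 75 = 83)
345254/S(d) - 62029/c = 345254/83 - 62029/38106 = 13151100517/3162798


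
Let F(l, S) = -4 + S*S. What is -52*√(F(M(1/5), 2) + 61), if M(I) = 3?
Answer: -52*√61 ≈ -406.13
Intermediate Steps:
F(l, S) = -4 + S²
-52*√(F(M(1/5), 2) + 61) = -52*√((-4 + 2²) + 61) = -52*√((-4 + 4) + 61) = -52*√(0 + 61) = -52*√61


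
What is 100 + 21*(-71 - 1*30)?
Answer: -2021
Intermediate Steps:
100 + 21*(-71 - 1*30) = 100 + 21*(-71 - 30) = 100 + 21*(-101) = 100 - 2121 = -2021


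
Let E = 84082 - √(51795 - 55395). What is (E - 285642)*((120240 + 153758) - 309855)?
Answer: 7227336920 + 2151420*I ≈ 7.2273e+9 + 2.1514e+6*I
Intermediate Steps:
E = 84082 - 60*I (E = 84082 - √(-3600) = 84082 - 60*I ≈ 84082.0 - 60.0*I)
(E - 285642)*((120240 + 153758) - 309855) = ((84082 - 60*I) - 285642)*((120240 + 153758) - 309855) = (-201560 - 60*I)*(273998 - 309855) = (-201560 - 60*I)*(-35857) = 7227336920 + 2151420*I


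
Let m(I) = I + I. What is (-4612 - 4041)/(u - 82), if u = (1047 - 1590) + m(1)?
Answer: 8653/623 ≈ 13.889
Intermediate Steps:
m(I) = 2*I
u = -541 (u = (1047 - 1590) + 2*1 = -543 + 2 = -541)
(-4612 - 4041)/(u - 82) = (-4612 - 4041)/(-541 - 82) = -8653/(-623) = -8653*(-1/623) = 8653/623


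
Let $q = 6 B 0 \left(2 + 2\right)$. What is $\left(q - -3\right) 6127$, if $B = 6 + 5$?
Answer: $18381$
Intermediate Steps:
$B = 11$
$q = 0$ ($q = 6 \cdot 11 \cdot 0 \left(2 + 2\right) = 66 \cdot 0 \cdot 4 = 66 \cdot 0 = 0$)
$\left(q - -3\right) 6127 = \left(0 - -3\right) 6127 = \left(0 + 3\right) 6127 = 3 \cdot 6127 = 18381$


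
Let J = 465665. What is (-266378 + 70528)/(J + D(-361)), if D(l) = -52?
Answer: -195850/465613 ≈ -0.42063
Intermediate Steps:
(-266378 + 70528)/(J + D(-361)) = (-266378 + 70528)/(465665 - 52) = -195850/465613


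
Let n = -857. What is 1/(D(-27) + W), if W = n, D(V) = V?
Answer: -1/884 ≈ -0.0011312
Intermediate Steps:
W = -857
1/(D(-27) + W) = 1/(-27 - 857) = 1/(-884) = -1/884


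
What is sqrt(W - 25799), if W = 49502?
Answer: sqrt(23703) ≈ 153.96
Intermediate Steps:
sqrt(W - 25799) = sqrt(49502 - 25799) = sqrt(23703)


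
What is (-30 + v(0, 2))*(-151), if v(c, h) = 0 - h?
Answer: 4832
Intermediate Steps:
v(c, h) = -h
(-30 + v(0, 2))*(-151) = (-30 - 1*2)*(-151) = (-30 - 2)*(-151) = -32*(-151) = 4832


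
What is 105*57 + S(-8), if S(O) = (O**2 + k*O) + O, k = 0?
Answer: 6041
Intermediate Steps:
S(O) = O + O**2 (S(O) = (O**2 + 0*O) + O = (O**2 + 0) + O = O**2 + O = O + O**2)
105*57 + S(-8) = 105*57 - 8*(1 - 8) = 5985 - 8*(-7) = 5985 + 56 = 6041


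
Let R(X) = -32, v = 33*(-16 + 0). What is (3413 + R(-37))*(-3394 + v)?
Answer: -13260282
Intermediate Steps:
v = -528 (v = 33*(-16) = -528)
(3413 + R(-37))*(-3394 + v) = (3413 - 32)*(-3394 - 528) = 3381*(-3922) = -13260282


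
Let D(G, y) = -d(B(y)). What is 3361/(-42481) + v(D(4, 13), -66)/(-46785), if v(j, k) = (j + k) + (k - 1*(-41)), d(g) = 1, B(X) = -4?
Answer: -153336133/1987473585 ≈ -0.077151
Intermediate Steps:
D(G, y) = -1 (D(G, y) = -1*1 = -1)
v(j, k) = 41 + j + 2*k (v(j, k) = (j + k) + (k + 41) = (j + k) + (41 + k) = 41 + j + 2*k)
3361/(-42481) + v(D(4, 13), -66)/(-46785) = 3361/(-42481) + (41 - 1 + 2*(-66))/(-46785) = 3361*(-1/42481) + (41 - 1 - 132)*(-1/46785) = -3361/42481 - 92*(-1/46785) = -3361/42481 + 92/46785 = -153336133/1987473585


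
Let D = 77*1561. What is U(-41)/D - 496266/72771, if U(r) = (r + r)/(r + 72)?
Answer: -616382061228/90384177499 ≈ -6.8196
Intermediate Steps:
U(r) = 2*r/(72 + r) (U(r) = (2*r)/(72 + r) = 2*r/(72 + r))
D = 120197
U(-41)/D - 496266/72771 = (2*(-41)/(72 - 41))/120197 - 496266/72771 = (2*(-41)/31)*(1/120197) - 496266*1/72771 = (2*(-41)*(1/31))*(1/120197) - 165422/24257 = -82/31*1/120197 - 165422/24257 = -82/3726107 - 165422/24257 = -616382061228/90384177499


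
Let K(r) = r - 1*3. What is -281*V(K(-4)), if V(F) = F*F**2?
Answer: 96383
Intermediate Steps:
K(r) = -3 + r (K(r) = r - 3 = -3 + r)
V(F) = F**3
-281*V(K(-4)) = -281*(-3 - 4)**3 = -281*(-7)**3 = -281*(-343) = 96383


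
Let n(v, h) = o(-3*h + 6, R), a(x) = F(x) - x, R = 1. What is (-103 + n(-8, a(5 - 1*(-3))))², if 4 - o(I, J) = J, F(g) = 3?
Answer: 10000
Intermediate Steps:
o(I, J) = 4 - J
a(x) = 3 - x
n(v, h) = 3 (n(v, h) = 4 - 1*1 = 4 - 1 = 3)
(-103 + n(-8, a(5 - 1*(-3))))² = (-103 + 3)² = (-100)² = 10000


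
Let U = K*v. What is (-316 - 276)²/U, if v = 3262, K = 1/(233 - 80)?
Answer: 26810496/1631 ≈ 16438.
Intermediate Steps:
K = 1/153 ≈ 0.0065359
U = 3262/153 (U = (1/153)*3262 = 3262/153 ≈ 21.320)
(-316 - 276)²/U = (-316 - 276)²/(3262/153) = (-592)²*(153/3262) = 350464*(153/3262) = 26810496/1631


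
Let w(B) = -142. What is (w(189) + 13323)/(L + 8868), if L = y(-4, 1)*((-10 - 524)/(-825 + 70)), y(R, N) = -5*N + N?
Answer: 203095/136596 ≈ 1.4868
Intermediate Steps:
y(R, N) = -4*N
L = -2136/755 (L = (-4*1)*((-10 - 524)/(-825 + 70)) = -(-2136)/(-755) = -(-2136)*(-1)/755 = -4*534/755 = -2136/755 ≈ -2.8291)
(w(189) + 13323)/(L + 8868) = (-142 + 13323)/(-2136/755 + 8868) = 13181/(6693204/755) = 13181*(755/6693204) = 203095/136596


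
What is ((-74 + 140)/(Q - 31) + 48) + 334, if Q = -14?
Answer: 5708/15 ≈ 380.53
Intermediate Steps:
((-74 + 140)/(Q - 31) + 48) + 334 = ((-74 + 140)/(-14 - 31) + 48) + 334 = (66/(-45) + 48) + 334 = (66*(-1/45) + 48) + 334 = (-22/15 + 48) + 334 = 698/15 + 334 = 5708/15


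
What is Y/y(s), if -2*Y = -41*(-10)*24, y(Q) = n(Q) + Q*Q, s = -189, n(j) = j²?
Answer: -820/11907 ≈ -0.068867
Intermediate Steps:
y(Q) = 2*Q² (y(Q) = Q² + Q*Q = Q² + Q² = 2*Q²)
Y = -4920 (Y = -(-41*(-10))*24/2 = -205*24 = -½*9840 = -4920)
Y/y(s) = -4920/(2*(-189)²) = -4920/(2*35721) = -4920/71442 = -4920*1/71442 = -820/11907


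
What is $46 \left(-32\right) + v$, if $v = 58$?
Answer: $-1414$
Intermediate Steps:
$46 \left(-32\right) + v = 46 \left(-32\right) + 58 = -1472 + 58 = -1414$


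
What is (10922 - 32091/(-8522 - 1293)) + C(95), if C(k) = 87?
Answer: 108085426/9815 ≈ 11012.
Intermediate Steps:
(10922 - 32091/(-8522 - 1293)) + C(95) = (10922 - 32091/(-8522 - 1293)) + 87 = (10922 - 32091/(-9815)) + 87 = (10922 - 32091*(-1/9815)) + 87 = (10922 + 32091/9815) + 87 = 107231521/9815 + 87 = 108085426/9815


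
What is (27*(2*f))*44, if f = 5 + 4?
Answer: 21384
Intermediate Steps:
f = 9
(27*(2*f))*44 = (27*(2*9))*44 = (27*18)*44 = 486*44 = 21384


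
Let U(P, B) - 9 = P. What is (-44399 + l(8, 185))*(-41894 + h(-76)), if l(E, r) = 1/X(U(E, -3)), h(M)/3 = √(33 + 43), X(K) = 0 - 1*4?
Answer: 3720124359/2 - 532791*√19/2 ≈ 1.8589e+9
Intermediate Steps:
U(P, B) = 9 + P
X(K) = -4 (X(K) = 0 - 4 = -4)
h(M) = 6*√19 (h(M) = 3*√(33 + 43) = 3*√76 = 3*(2*√19) = 6*√19)
l(E, r) = -¼ (l(E, r) = 1/(-4) = -¼)
(-44399 + l(8, 185))*(-41894 + h(-76)) = (-44399 - ¼)*(-41894 + 6*√19) = -177597*(-41894 + 6*√19)/4 = 3720124359/2 - 532791*√19/2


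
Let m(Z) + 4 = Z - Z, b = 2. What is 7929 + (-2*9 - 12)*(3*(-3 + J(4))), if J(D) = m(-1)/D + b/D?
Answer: 8244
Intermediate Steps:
m(Z) = -4 (m(Z) = -4 + (Z - Z) = -4 + 0 = -4)
J(D) = -2/D (J(D) = -4/D + 2/D = -2/D)
7929 + (-2*9 - 12)*(3*(-3 + J(4))) = 7929 + (-2*9 - 12)*(3*(-3 - 2/4)) = 7929 + (-18 - 12)*(3*(-3 - 2*¼)) = 7929 - 90*(-3 - ½) = 7929 - 90*(-7)/2 = 7929 - 30*(-21/2) = 7929 + 315 = 8244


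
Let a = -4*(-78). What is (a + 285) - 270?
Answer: 327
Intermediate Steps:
a = 312
(a + 285) - 270 = (312 + 285) - 270 = 597 - 270 = 327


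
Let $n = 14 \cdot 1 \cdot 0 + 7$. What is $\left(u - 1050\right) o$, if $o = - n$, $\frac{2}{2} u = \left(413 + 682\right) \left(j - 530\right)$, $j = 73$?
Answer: $3510255$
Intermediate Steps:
$n = 7$ ($n = 14 \cdot 0 + 7 = 0 + 7 = 7$)
$u = -500415$ ($u = \left(413 + 682\right) \left(73 - 530\right) = 1095 \left(-457\right) = -500415$)
$o = -7$ ($o = \left(-1\right) 7 = -7$)
$\left(u - 1050\right) o = \left(-500415 - 1050\right) \left(-7\right) = \left(-501465\right) \left(-7\right) = 3510255$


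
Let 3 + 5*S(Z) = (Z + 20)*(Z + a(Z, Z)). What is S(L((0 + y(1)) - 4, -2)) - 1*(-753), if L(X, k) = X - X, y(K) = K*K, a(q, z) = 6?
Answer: 3882/5 ≈ 776.40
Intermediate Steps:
y(K) = K²
L(X, k) = 0
S(Z) = -⅗ + (6 + Z)*(20 + Z)/5 (S(Z) = -⅗ + ((Z + 20)*(Z + 6))/5 = -⅗ + ((20 + Z)*(6 + Z))/5 = -⅗ + ((6 + Z)*(20 + Z))/5 = -⅗ + (6 + Z)*(20 + Z)/5)
S(L((0 + y(1)) - 4, -2)) - 1*(-753) = (117/5 + (⅕)*0² + (26/5)*0) - 1*(-753) = (117/5 + (⅕)*0 + 0) + 753 = (117/5 + 0 + 0) + 753 = 117/5 + 753 = 3882/5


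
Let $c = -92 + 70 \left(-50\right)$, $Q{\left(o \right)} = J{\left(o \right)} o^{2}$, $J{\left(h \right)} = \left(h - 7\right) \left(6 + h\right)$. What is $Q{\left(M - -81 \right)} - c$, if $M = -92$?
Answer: $14482$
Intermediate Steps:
$J{\left(h \right)} = \left(-7 + h\right) \left(6 + h\right)$
$Q{\left(o \right)} = o^{2} \left(-42 + o^{2} - o\right)$ ($Q{\left(o \right)} = \left(-42 + o^{2} - o\right) o^{2} = o^{2} \left(-42 + o^{2} - o\right)$)
$c = -3592$ ($c = -92 - 3500 = -3592$)
$Q{\left(M - -81 \right)} - c = \left(-92 - -81\right)^{2} \left(-42 + \left(-92 - -81\right)^{2} - \left(-92 - -81\right)\right) - -3592 = \left(-92 + 81\right)^{2} \left(-42 + \left(-92 + 81\right)^{2} - \left(-92 + 81\right)\right) + 3592 = \left(-11\right)^{2} \left(-42 + \left(-11\right)^{2} - -11\right) + 3592 = 121 \left(-42 + 121 + 11\right) + 3592 = 121 \cdot 90 + 3592 = 10890 + 3592 = 14482$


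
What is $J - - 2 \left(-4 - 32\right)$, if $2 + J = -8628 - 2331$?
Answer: $-11033$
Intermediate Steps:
$J = -10961$ ($J = -2 - 10959 = -10961$)
$J - - 2 \left(-4 - 32\right) = -10961 - - 2 \left(-4 - 32\right) = -10961 - \left(-2\right) \left(-36\right) = -10961 - 72 = -11033$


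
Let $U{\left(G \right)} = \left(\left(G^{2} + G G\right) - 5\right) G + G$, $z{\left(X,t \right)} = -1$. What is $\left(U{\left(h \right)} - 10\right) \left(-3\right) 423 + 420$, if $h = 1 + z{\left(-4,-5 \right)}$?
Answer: $13110$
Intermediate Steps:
$h = 0$ ($h = 1 - 1 = 0$)
$U{\left(G \right)} = G + G \left(-5 + 2 G^{2}\right)$ ($U{\left(G \right)} = \left(\left(G^{2} + G^{2}\right) - 5\right) G + G = \left(2 G^{2} - 5\right) G + G = \left(-5 + 2 G^{2}\right) G + G = G \left(-5 + 2 G^{2}\right) + G = G + G \left(-5 + 2 G^{2}\right)$)
$\left(U{\left(h \right)} - 10\right) \left(-3\right) 423 + 420 = \left(2 \cdot 0 \left(-2 + 0^{2}\right) - 10\right) \left(-3\right) 423 + 420 = \left(2 \cdot 0 \left(-2 + 0\right) - 10\right) \left(-3\right) 423 + 420 = \left(2 \cdot 0 \left(-2\right) - 10\right) \left(-3\right) 423 + 420 = \left(0 - 10\right) \left(-3\right) 423 + 420 = \left(-10\right) \left(-3\right) 423 + 420 = 30 \cdot 423 + 420 = 12690 + 420 = 13110$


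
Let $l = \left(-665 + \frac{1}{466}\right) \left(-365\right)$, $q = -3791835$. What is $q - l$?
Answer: $- \frac{1880104595}{466} \approx -4.0346 \cdot 10^{6}$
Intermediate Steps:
$l = \frac{113109485}{466}$ ($l = \left(-665 + \frac{1}{466}\right) \left(-365\right) = \left(- \frac{309889}{466}\right) \left(-365\right) = \frac{113109485}{466} \approx 2.4272 \cdot 10^{5}$)
$q - l = -3791835 - \frac{113109485}{466} = - \frac{1880104595}{466}$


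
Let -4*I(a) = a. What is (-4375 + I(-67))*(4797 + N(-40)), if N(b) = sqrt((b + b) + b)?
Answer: -83626101/4 - 17433*I*sqrt(30)/2 ≈ -2.0907e+7 - 47742.0*I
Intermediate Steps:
I(a) = -a/4
N(b) = sqrt(3)*sqrt(b) (N(b) = sqrt(2*b + b) = sqrt(3*b) = sqrt(3)*sqrt(b))
(-4375 + I(-67))*(4797 + N(-40)) = (-4375 - 1/4*(-67))*(4797 + sqrt(3)*sqrt(-40)) = (-4375 + 67/4)*(4797 + sqrt(3)*(2*I*sqrt(10))) = -17433*(4797 + 2*I*sqrt(30))/4 = -83626101/4 - 17433*I*sqrt(30)/2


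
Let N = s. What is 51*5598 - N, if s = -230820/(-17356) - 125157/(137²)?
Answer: 23250043394196/81438691 ≈ 2.8549e+5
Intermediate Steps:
s = 540008922/81438691 (s = -230820*(-1/17356) - 125157/18769 = 57705/4339 - 125157*1/18769 = 57705/4339 - 125157/18769 = 540008922/81438691 ≈ 6.6309)
N = 540008922/81438691 ≈ 6.6309
51*5598 - N = 51*5598 - 1*540008922/81438691 = 285498 - 540008922/81438691 = 23250043394196/81438691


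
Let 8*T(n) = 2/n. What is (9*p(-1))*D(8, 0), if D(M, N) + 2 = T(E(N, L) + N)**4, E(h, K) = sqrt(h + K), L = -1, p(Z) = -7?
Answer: 32193/256 ≈ 125.75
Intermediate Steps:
E(h, K) = sqrt(K + h)
T(n) = 1/(4*n) (T(n) = (2/n)/8 = 1/(4*n))
D(M, N) = -2 + 1/(256*(N + sqrt(-1 + N))**4) (D(M, N) = -2 + (1/(4*(sqrt(-1 + N) + N)))**4 = -2 + (1/(4*(N + sqrt(-1 + N))))**4 = -2 + 1/(256*(N + sqrt(-1 + N))**4))
(9*p(-1))*D(8, 0) = (9*(-7))*(-2 + 1/(256*(0 + sqrt(-1 + 0))**4)) = -63*(-2 + 1/(256*(0 + sqrt(-1))**4)) = -63*(-2 + 1/(256*(0 + I)**4)) = -63*(-2 + 1/(256*I**4)) = -63*(-2 + (1/256)*1) = -63*(-2 + 1/256) = -63*(-511/256) = 32193/256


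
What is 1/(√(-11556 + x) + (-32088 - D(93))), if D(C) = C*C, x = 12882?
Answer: -13579/553167281 - √1326/1659501843 ≈ -2.4570e-5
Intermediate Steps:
D(C) = C²
1/(√(-11556 + x) + (-32088 - D(93))) = 1/(√(-11556 + 12882) + (-32088 - 1*93²)) = 1/(√1326 + (-32088 - 1*8649)) = 1/(√1326 + (-32088 - 8649)) = 1/(√1326 - 40737) = 1/(-40737 + √1326)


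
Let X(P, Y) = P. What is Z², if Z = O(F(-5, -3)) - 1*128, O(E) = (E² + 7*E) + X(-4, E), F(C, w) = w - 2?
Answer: 20164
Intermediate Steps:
F(C, w) = -2 + w
O(E) = -4 + E² + 7*E (O(E) = (E² + 7*E) - 4 = -4 + E² + 7*E)
Z = -142 (Z = (-4 + (-2 - 3)² + 7*(-2 - 3)) - 1*128 = (-4 + (-5)² + 7*(-5)) - 128 = (-4 + 25 - 35) - 128 = -14 - 128 = -142)
Z² = (-142)² = 20164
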